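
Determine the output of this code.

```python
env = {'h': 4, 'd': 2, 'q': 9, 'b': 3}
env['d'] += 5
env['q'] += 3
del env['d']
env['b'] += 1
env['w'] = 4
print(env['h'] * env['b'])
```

env['d'] = 2+5 = 7 → {'h': 4, 'd': 7, 'q': 9, 'b': 3}
env['q'] = 9+3 = 12 → {'h': 4, 'd': 7, 'q': 12, 'b': 3}
del 'd' → {'h': 4, 'q': 12, 'b': 3}
env['b'] = 3+1 = 4 → {'h': 4, 'q': 12, 'b': 4}
env['w'] = 4 → {'h': 4, 'q': 12, 'b': 4, 'w': 4}
env['h']*env['b'] = 4*4 = 16

16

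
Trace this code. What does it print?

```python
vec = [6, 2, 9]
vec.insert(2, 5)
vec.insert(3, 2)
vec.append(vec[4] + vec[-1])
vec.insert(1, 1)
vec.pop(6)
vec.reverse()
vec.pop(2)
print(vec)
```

[9, 2, 2, 1, 6]

insert 5 at 2 → [6, 2, 5, 9]
insert 2 at 3 → [6, 2, 5, 2, 9]
append vec[4]+vec[-1] = 9+9 = 18 → [6, 2, 5, 2, 9, 18]
insert 1 at 1 → [6, 1, 2, 5, 2, 9, 18]
pop(6) removes 18 → [6, 1, 2, 5, 2, 9]
reverse → [9, 2, 5, 2, 1, 6]
pop(2) removes 5 → [9, 2, 2, 1, 6]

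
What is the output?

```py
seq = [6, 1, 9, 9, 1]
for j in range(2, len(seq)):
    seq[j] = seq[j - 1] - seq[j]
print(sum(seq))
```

j=2: seq[2] = 1-9 = -8 → [6, 1, -8, 9, 1]
j=3: seq[3] = (-8)-9 = -17 → [6, 1, -8, -17, 1]
j=4: seq[4] = (-17)-1 = -18 → [6, 1, -8, -17, -18]
sum = -36

-36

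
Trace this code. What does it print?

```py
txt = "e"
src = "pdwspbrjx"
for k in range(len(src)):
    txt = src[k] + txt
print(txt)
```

k=0: prepend 'p' → 'pe'
k=1: prepend 'd' → 'dpe'
k=2: prepend 'w' → 'wdpe'
k=3: prepend 's' → 'swdpe'
k=4: prepend 'p' → 'pswdpe'
k=5: prepend 'b' → 'bpswdpe'
k=6: prepend 'r' → 'rbpswdpe'
k=7: prepend 'j' → 'jrbpswdpe'
k=8: prepend 'x' → 'xjrbpswdpe'

xjrbpswdpe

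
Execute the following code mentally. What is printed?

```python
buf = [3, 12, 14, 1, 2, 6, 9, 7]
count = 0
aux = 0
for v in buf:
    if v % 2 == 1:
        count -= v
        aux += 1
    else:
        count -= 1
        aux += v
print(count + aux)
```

14

v=3: odd, count = 0-3 = -3; aux=1
v=12: not odd, count = (-3)-1 = -4; aux=13
v=14: not odd, count = (-4)-1 = -5; aux=27
v=1: odd, count = (-5)-1 = -6; aux=28
v=2: not odd, count = (-6)-1 = -7; aux=30
v=6: not odd, count = (-7)-1 = -8; aux=36
v=9: odd, count = (-8)-9 = -17; aux=37
v=7: odd, count = (-17)-7 = -24; aux=38
count+aux = (-24)+38 = 14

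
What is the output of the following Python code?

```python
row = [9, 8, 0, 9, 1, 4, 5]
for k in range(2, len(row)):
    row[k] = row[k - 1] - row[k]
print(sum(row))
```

k=2: row[2] = 8-0 = 8 → [9, 8, 8, 9, 1, 4, 5]
k=3: row[3] = 8-9 = -1 → [9, 8, 8, -1, 1, 4, 5]
k=4: row[4] = (-1)-1 = -2 → [9, 8, 8, -1, -2, 4, 5]
k=5: row[5] = (-2)-4 = -6 → [9, 8, 8, -1, -2, -6, 5]
k=6: row[6] = (-6)-5 = -11 → [9, 8, 8, -1, -2, -6, -11]
sum = 5

5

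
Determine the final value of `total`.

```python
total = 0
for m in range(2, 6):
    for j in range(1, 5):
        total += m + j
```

96

m=2,j=1: total = 0+3 = 3
m=2,j=2: total = 3+4 = 7
m=2,j=3: total = 7+5 = 12
m=2,j=4: total = 12+6 = 18
m=3,j=1: total = 18+4 = 22
m=3,j=2: total = 22+5 = 27
m=3,j=3: total = 27+6 = 33
m=3,j=4: total = 33+7 = 40
m=4,j=1: total = 40+5 = 45
m=4,j=2: total = 45+6 = 51
m=4,j=3: total = 51+7 = 58
m=4,j=4: total = 58+8 = 66
m=5,j=1: total = 66+6 = 72
m=5,j=2: total = 72+7 = 79
m=5,j=3: total = 79+8 = 87
m=5,j=4: total = 87+9 = 96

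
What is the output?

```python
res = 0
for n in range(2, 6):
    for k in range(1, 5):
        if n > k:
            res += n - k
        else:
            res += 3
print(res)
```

38

n=2,k=1: 2>1, res = 0+1 = 1
n=2,k=2: not 2>2, res = 1+3 = 4
n=2,k=3: not 2>3, res = 4+3 = 7
n=2,k=4: not 2>4, res = 7+3 = 10
n=3,k=1: 3>1, res = 10+2 = 12
n=3,k=2: 3>2, res = 12+1 = 13
n=3,k=3: not 3>3, res = 13+3 = 16
n=3,k=4: not 3>4, res = 16+3 = 19
n=4,k=1: 4>1, res = 19+3 = 22
n=4,k=2: 4>2, res = 22+2 = 24
n=4,k=3: 4>3, res = 24+1 = 25
n=4,k=4: not 4>4, res = 25+3 = 28
n=5,k=1: 5>1, res = 28+4 = 32
n=5,k=2: 5>2, res = 32+3 = 35
n=5,k=3: 5>3, res = 35+2 = 37
n=5,k=4: 5>4, res = 37+1 = 38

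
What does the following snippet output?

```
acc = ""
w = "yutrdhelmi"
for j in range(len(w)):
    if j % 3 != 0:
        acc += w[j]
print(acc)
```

j=0: skip
j=1: add 'u' → 'u'
j=2: add 't' → 'ut'
j=3: skip
j=4: add 'd' → 'utd'
j=5: add 'h' → 'utdh'
j=6: skip
j=7: add 'l' → 'utdhl'
j=8: add 'm' → 'utdhlm'
j=9: skip

utdhlm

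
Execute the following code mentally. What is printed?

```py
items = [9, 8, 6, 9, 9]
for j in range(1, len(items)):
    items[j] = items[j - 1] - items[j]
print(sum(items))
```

j=1: items[1] = 9-8 = 1 → [9, 1, 6, 9, 9]
j=2: items[2] = 1-6 = -5 → [9, 1, -5, 9, 9]
j=3: items[3] = (-5)-9 = -14 → [9, 1, -5, -14, 9]
j=4: items[4] = (-14)-9 = -23 → [9, 1, -5, -14, -23]
sum = -32

-32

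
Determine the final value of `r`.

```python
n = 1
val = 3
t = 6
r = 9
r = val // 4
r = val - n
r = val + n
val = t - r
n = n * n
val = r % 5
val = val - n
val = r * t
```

r = 3//4 = 0
r = 3-1 = 2
r = 3+1 = 4
val = 6-4 = 2
n = 1*1 = 1
val = 4%5 = 4
val = 4-1 = 3
val = 4*6 = 24

4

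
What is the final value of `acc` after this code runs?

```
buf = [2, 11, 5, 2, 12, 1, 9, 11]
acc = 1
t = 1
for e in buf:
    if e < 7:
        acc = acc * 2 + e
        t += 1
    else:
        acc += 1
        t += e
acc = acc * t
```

e=2: <7, acc = 1*2+2 = 4; t=2
e=11: not <7, acc = 4+1 = 5; t=13
e=5: <7, acc = 5*2+5 = 15; t=14
e=2: <7, acc = 15*2+2 = 32; t=15
e=12: not <7, acc = 32+1 = 33; t=27
e=1: <7, acc = 33*2+1 = 67; t=28
e=9: not <7, acc = 67+1 = 68; t=37
e=11: not <7, acc = 68+1 = 69; t=48
acc*t = 69*48 = 3312

3312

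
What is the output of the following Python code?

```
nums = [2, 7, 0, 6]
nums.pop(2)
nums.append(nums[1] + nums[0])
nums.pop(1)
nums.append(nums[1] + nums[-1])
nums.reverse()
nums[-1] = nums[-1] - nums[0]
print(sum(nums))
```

17

pop(2) removes 0 → [2, 7, 6]
append nums[1]+nums[0] = 7+2 = 9 → [2, 7, 6, 9]
pop(1) removes 7 → [2, 6, 9]
append nums[1]+nums[-1] = 6+9 = 15 → [2, 6, 9, 15]
reverse → [15, 9, 6, 2]
nums[-1] = nums[-1]-nums[0] = 2-15 = -13 → [15, 9, 6, -13]
sum = 17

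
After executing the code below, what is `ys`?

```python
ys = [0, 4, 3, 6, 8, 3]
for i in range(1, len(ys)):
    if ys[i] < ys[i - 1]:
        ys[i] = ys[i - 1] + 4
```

[0, 4, 8, 12, 16, 20]

i=1: 4>=0, unchanged → [0, 4, 3, 6, 8, 3]
i=2: 3<4, ys[2] = 4+4 = 8 → [0, 4, 8, 6, 8, 3]
i=3: 6<8, ys[3] = 8+4 = 12 → [0, 4, 8, 12, 8, 3]
i=4: 8<12, ys[4] = 12+4 = 16 → [0, 4, 8, 12, 16, 3]
i=5: 3<16, ys[5] = 16+4 = 20 → [0, 4, 8, 12, 16, 20]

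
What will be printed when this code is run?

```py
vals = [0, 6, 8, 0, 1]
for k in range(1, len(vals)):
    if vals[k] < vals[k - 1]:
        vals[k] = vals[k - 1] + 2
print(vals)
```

[0, 6, 8, 10, 12]

k=1: 6>=0, unchanged → [0, 6, 8, 0, 1]
k=2: 8>=6, unchanged → [0, 6, 8, 0, 1]
k=3: 0<8, vals[3] = 8+2 = 10 → [0, 6, 8, 10, 1]
k=4: 1<10, vals[4] = 10+2 = 12 → [0, 6, 8, 10, 12]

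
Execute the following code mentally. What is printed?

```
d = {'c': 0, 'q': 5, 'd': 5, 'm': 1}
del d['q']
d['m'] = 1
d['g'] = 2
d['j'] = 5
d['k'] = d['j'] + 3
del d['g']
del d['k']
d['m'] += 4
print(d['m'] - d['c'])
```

5

del 'q' → {'c': 0, 'd': 5, 'm': 1}
d['m'] = 1 → {'c': 0, 'd': 5, 'm': 1}
d['g'] = 2 → {'c': 0, 'd': 5, 'm': 1, 'g': 2}
d['j'] = 5 → {'c': 0, 'd': 5, 'm': 1, 'g': 2, 'j': 5}
d['k'] = d['j']+3 = 8 → {'c': 0, 'd': 5, 'm': 1, 'g': 2, 'j': 5, 'k': 8}
del 'g' → {'c': 0, 'd': 5, 'm': 1, 'j': 5, 'k': 8}
del 'k' → {'c': 0, 'd': 5, 'm': 1, 'j': 5}
d['m'] = 1+4 = 5 → {'c': 0, 'd': 5, 'm': 5, 'j': 5}
d['m']-d['c'] = 5-0 = 5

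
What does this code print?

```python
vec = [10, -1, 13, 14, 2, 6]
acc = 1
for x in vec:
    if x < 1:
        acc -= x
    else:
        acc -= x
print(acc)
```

-43

x=10: not <1, acc = 1-10 = -9
x=-1: <1, acc = (-9)-(-1) = -8
x=13: not <1, acc = (-8)-13 = -21
x=14: not <1, acc = (-21)-14 = -35
x=2: not <1, acc = (-35)-2 = -37
x=6: not <1, acc = (-37)-6 = -43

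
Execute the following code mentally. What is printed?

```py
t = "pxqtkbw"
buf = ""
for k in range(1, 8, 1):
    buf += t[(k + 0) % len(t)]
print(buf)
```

k=1: add t[1]='x' → 'x'
k=2: add t[2]='q' → 'xq'
k=3: add t[3]='t' → 'xqt'
k=4: add t[4]='k' → 'xqtk'
k=5: add t[5]='b' → 'xqtkb'
k=6: add t[6]='w' → 'xqtkbw'
k=7: add t[0]='p' → 'xqtkbwp'

xqtkbwp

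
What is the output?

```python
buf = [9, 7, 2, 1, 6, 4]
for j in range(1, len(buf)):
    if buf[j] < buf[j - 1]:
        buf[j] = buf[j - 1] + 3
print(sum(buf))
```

99

j=1: 7<9, buf[1] = 9+3 = 12 → [9, 12, 2, 1, 6, 4]
j=2: 2<12, buf[2] = 12+3 = 15 → [9, 12, 15, 1, 6, 4]
j=3: 1<15, buf[3] = 15+3 = 18 → [9, 12, 15, 18, 6, 4]
j=4: 6<18, buf[4] = 18+3 = 21 → [9, 12, 15, 18, 21, 4]
j=5: 4<21, buf[5] = 21+3 = 24 → [9, 12, 15, 18, 21, 24]
sum = 99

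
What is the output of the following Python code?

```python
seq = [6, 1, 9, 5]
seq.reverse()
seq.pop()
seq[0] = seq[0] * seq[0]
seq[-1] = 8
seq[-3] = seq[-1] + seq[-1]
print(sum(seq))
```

33

reverse → [5, 9, 1, 6]
pop() removes 6 → [5, 9, 1]
seq[0] = seq[0]*seq[0] = 5*5 = 25 → [25, 9, 1]
seq[-1] = 8 → [25, 9, 8]
seq[-3] = seq[-1]+seq[-1] = 8+8 = 16 → [16, 9, 8]
sum = 33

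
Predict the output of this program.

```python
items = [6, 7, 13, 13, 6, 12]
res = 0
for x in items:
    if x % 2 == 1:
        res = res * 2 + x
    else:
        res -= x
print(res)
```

x=6: not odd, res = 0-6 = -6
x=7: odd, res = (-6)*2+7 = -5
x=13: odd, res = (-5)*2+13 = 3
x=13: odd, res = 3*2+13 = 19
x=6: not odd, res = 19-6 = 13
x=12: not odd, res = 13-12 = 1

1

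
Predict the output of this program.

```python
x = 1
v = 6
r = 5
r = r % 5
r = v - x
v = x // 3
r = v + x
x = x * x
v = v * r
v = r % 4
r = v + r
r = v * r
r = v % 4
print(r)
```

1

r = 5%5 = 0
r = 6-1 = 5
v = 1//3 = 0
r = 0+1 = 1
x = 1*1 = 1
v = 0*1 = 0
v = 1%4 = 1
r = 1+1 = 2
r = 1*2 = 2
r = 1%4 = 1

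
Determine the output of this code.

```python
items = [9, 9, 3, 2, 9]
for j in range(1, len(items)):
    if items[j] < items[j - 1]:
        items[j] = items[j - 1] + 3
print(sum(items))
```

63

j=1: 9>=9, unchanged → [9, 9, 3, 2, 9]
j=2: 3<9, items[2] = 9+3 = 12 → [9, 9, 12, 2, 9]
j=3: 2<12, items[3] = 12+3 = 15 → [9, 9, 12, 15, 9]
j=4: 9<15, items[4] = 15+3 = 18 → [9, 9, 12, 15, 18]
sum = 63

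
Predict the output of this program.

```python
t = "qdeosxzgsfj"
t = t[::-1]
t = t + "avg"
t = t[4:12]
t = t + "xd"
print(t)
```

reverse → 'jfsgzxsoedq'
+ 'avg' → 'jfsgzxsoedqavg'
slice [4:12] → 'zxsoedqa'
+ 'xd' → 'zxsoedqaxd'

zxsoedqaxd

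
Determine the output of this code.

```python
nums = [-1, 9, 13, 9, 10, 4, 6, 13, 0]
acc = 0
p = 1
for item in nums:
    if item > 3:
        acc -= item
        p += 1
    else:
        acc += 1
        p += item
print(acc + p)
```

item=-1: not >3, acc = 0+1 = 1; p=0
item=9: >3, acc = 1-9 = -8; p=1
item=13: >3, acc = (-8)-13 = -21; p=2
item=9: >3, acc = (-21)-9 = -30; p=3
item=10: >3, acc = (-30)-10 = -40; p=4
item=4: >3, acc = (-40)-4 = -44; p=5
item=6: >3, acc = (-44)-6 = -50; p=6
item=13: >3, acc = (-50)-13 = -63; p=7
item=0: not >3, acc = (-63)+1 = -62; p=7
acc+p = (-62)+7 = -55

-55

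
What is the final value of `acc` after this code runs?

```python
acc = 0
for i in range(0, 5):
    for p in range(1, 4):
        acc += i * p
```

i=0,p=1: acc = 0+0 = 0
i=0,p=2: acc = 0+0 = 0
i=0,p=3: acc = 0+0 = 0
i=1,p=1: acc = 0+1 = 1
i=1,p=2: acc = 1+2 = 3
i=1,p=3: acc = 3+3 = 6
i=2,p=1: acc = 6+2 = 8
i=2,p=2: acc = 8+4 = 12
i=2,p=3: acc = 12+6 = 18
i=3,p=1: acc = 18+3 = 21
i=3,p=2: acc = 21+6 = 27
i=3,p=3: acc = 27+9 = 36
i=4,p=1: acc = 36+4 = 40
i=4,p=2: acc = 40+8 = 48
i=4,p=3: acc = 48+12 = 60

60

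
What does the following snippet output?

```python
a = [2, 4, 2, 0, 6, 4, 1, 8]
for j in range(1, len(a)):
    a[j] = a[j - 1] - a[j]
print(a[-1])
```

-23

j=1: a[1] = 2-4 = -2 → [2, -2, 2, 0, 6, 4, 1, 8]
j=2: a[2] = (-2)-2 = -4 → [2, -2, -4, 0, 6, 4, 1, 8]
j=3: a[3] = (-4)-0 = -4 → [2, -2, -4, -4, 6, 4, 1, 8]
j=4: a[4] = (-4)-6 = -10 → [2, -2, -4, -4, -10, 4, 1, 8]
j=5: a[5] = (-10)-4 = -14 → [2, -2, -4, -4, -10, -14, 1, 8]
j=6: a[6] = (-14)-1 = -15 → [2, -2, -4, -4, -10, -14, -15, 8]
j=7: a[7] = (-15)-8 = -23 → [2, -2, -4, -4, -10, -14, -15, -23]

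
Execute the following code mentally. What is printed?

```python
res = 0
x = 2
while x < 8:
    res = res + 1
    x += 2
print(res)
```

3

x=2: res = 0+1 = 1
x=4: res = 1+1 = 2
x=6: res = 2+1 = 3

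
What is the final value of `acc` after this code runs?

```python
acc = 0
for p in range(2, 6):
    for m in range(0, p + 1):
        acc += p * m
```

p=2,m=0: acc = 0+0 = 0
p=2,m=1: acc = 0+2 = 2
p=2,m=2: acc = 2+4 = 6
p=3,m=0: acc = 6+0 = 6
p=3,m=1: acc = 6+3 = 9
p=3,m=2: acc = 9+6 = 15
p=3,m=3: acc = 15+9 = 24
p=4,m=0: acc = 24+0 = 24
p=4,m=1: acc = 24+4 = 28
p=4,m=2: acc = 28+8 = 36
p=4,m=3: acc = 36+12 = 48
p=4,m=4: acc = 48+16 = 64
p=5,m=0: acc = 64+0 = 64
p=5,m=1: acc = 64+5 = 69
p=5,m=2: acc = 69+10 = 79
p=5,m=3: acc = 79+15 = 94
p=5,m=4: acc = 94+20 = 114
p=5,m=5: acc = 114+25 = 139

139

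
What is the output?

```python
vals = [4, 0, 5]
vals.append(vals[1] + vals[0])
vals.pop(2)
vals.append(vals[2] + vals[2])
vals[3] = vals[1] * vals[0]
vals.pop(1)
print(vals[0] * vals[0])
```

append vals[1]+vals[0] = 0+4 = 4 → [4, 0, 5, 4]
pop(2) removes 5 → [4, 0, 4]
append vals[2]+vals[2] = 4+4 = 8 → [4, 0, 4, 8]
vals[3] = vals[1]*vals[0] = 0*4 = 0 → [4, 0, 4, 0]
pop(1) removes 0 → [4, 4, 0]
vals[0]*vals[0] = 4*4 = 16

16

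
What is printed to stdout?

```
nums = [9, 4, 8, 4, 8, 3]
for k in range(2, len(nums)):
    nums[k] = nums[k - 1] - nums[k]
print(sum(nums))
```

-34

k=2: nums[2] = 4-8 = -4 → [9, 4, -4, 4, 8, 3]
k=3: nums[3] = (-4)-4 = -8 → [9, 4, -4, -8, 8, 3]
k=4: nums[4] = (-8)-8 = -16 → [9, 4, -4, -8, -16, 3]
k=5: nums[5] = (-16)-3 = -19 → [9, 4, -4, -8, -16, -19]
sum = -34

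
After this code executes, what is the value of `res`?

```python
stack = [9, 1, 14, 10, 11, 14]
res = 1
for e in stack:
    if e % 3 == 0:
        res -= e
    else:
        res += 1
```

-3

e=9: %3==0, res = 1-9 = -8
e=1: not %3==0, res = (-8)+1 = -7
e=14: not %3==0, res = (-7)+1 = -6
e=10: not %3==0, res = (-6)+1 = -5
e=11: not %3==0, res = (-5)+1 = -4
e=14: not %3==0, res = (-4)+1 = -3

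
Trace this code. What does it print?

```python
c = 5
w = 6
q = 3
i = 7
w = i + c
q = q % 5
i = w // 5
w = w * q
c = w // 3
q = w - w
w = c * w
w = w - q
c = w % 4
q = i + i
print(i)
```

w = 7+5 = 12
q = 3%5 = 3
i = 12//5 = 2
w = 12*3 = 36
c = 36//3 = 12
q = 36-36 = 0
w = 12*36 = 432
w = 432-0 = 432
c = 432%4 = 0
q = 2+2 = 4

2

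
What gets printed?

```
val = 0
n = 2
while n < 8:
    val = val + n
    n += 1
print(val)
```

27

n=2: val = 0+2 = 2
n=3: val = 2+3 = 5
n=4: val = 5+4 = 9
n=5: val = 9+5 = 14
n=6: val = 14+6 = 20
n=7: val = 20+7 = 27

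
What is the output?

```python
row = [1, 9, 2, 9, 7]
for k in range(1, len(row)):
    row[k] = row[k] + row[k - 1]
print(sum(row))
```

72

k=1: row[1] = 9+1 = 10 → [1, 10, 2, 9, 7]
k=2: row[2] = 2+10 = 12 → [1, 10, 12, 9, 7]
k=3: row[3] = 9+12 = 21 → [1, 10, 12, 21, 7]
k=4: row[4] = 7+21 = 28 → [1, 10, 12, 21, 28]
sum = 72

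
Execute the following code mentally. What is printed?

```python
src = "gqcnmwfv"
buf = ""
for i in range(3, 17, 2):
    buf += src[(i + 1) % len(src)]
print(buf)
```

i=3: add src[4]='m' → 'm'
i=5: add src[6]='f' → 'mf'
i=7: add src[0]='g' → 'mfg'
i=9: add src[2]='c' → 'mfgc'
i=11: add src[4]='m' → 'mfgcm'
i=13: add src[6]='f' → 'mfgcmf'
i=15: add src[0]='g' → 'mfgcmfg'

mfgcmfg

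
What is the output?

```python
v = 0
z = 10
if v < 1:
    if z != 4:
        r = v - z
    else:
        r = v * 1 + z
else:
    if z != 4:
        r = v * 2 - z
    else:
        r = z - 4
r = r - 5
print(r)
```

v=0, z=10
v < 1 is True; z != 4 is True
→ r = v - z = -10
r = (-10)-5 = -15

-15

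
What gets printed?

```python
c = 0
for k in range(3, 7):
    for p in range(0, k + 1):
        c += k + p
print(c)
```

k=3,p=0: c = 0+3 = 3
k=3,p=1: c = 3+4 = 7
k=3,p=2: c = 7+5 = 12
k=3,p=3: c = 12+6 = 18
k=4,p=0: c = 18+4 = 22
k=4,p=1: c = 22+5 = 27
k=4,p=2: c = 27+6 = 33
k=4,p=3: c = 33+7 = 40
k=4,p=4: c = 40+8 = 48
k=5,p=0: c = 48+5 = 53
k=5,p=1: c = 53+6 = 59
k=5,p=2: c = 59+7 = 66
k=5,p=3: c = 66+8 = 74
k=5,p=4: c = 74+9 = 83
k=5,p=5: c = 83+10 = 93
k=6,p=0: c = 93+6 = 99
k=6,p=1: c = 99+7 = 106
k=6,p=2: c = 106+8 = 114
k=6,p=3: c = 114+9 = 123
k=6,p=4: c = 123+10 = 133
k=6,p=5: c = 133+11 = 144
k=6,p=6: c = 144+12 = 156

156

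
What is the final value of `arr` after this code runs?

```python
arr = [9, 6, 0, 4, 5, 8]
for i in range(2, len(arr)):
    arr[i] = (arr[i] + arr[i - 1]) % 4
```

[9, 6, 2, 2, 3, 3]

i=2: arr[2] = (0+6)%4 = 2 → [9, 6, 2, 4, 5, 8]
i=3: arr[3] = (4+2)%4 = 2 → [9, 6, 2, 2, 5, 8]
i=4: arr[4] = (5+2)%4 = 3 → [9, 6, 2, 2, 3, 8]
i=5: arr[5] = (8+3)%4 = 3 → [9, 6, 2, 2, 3, 3]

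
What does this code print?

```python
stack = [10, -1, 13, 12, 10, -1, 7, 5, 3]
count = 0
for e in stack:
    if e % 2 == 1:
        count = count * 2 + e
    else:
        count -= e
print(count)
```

e=10: not odd, count = 0-10 = -10
e=-1: odd, count = (-10)*2+(-1) = -21
e=13: odd, count = (-21)*2+13 = -29
e=12: not odd, count = (-29)-12 = -41
e=10: not odd, count = (-41)-10 = -51
e=-1: odd, count = (-51)*2+(-1) = -103
e=7: odd, count = (-103)*2+7 = -199
e=5: odd, count = (-199)*2+5 = -393
e=3: odd, count = (-393)*2+3 = -783

-783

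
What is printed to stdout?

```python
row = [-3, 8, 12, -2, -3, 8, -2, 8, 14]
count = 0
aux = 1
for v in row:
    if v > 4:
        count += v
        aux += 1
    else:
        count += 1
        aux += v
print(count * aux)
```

v=-3: not >4, count = 0+1 = 1; aux=-2
v=8: >4, count = 1+8 = 9; aux=-1
v=12: >4, count = 9+12 = 21; aux=0
v=-2: not >4, count = 21+1 = 22; aux=-2
v=-3: not >4, count = 22+1 = 23; aux=-5
v=8: >4, count = 23+8 = 31; aux=-4
v=-2: not >4, count = 31+1 = 32; aux=-6
v=8: >4, count = 32+8 = 40; aux=-5
v=14: >4, count = 40+14 = 54; aux=-4
count*aux = 54*(-4) = -216

-216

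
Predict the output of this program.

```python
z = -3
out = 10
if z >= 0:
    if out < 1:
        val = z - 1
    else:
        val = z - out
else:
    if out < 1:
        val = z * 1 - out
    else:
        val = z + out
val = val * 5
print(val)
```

z=-3, out=10
z >= 0 is False; out < 1 is False
→ val = z + out = 7
val = 7*5 = 35

35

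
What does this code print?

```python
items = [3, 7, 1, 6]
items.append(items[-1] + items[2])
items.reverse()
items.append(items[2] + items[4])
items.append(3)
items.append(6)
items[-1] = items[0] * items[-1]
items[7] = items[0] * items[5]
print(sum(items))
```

append items[-1]+items[2] = 6+1 = 7 → [3, 7, 1, 6, 7]
reverse → [7, 6, 1, 7, 3]
append items[2]+items[4] = 1+3 = 4 → [7, 6, 1, 7, 3, 4]
append 3 → [7, 6, 1, 7, 3, 4, 3]
append 6 → [7, 6, 1, 7, 3, 4, 3, 6]
items[-1] = items[0]*items[-1] = 7*6 = 42 → [7, 6, 1, 7, 3, 4, 3, 42]
items[7] = items[0]*items[5] = 7*4 = 28 → [7, 6, 1, 7, 3, 4, 3, 28]
sum = 59

59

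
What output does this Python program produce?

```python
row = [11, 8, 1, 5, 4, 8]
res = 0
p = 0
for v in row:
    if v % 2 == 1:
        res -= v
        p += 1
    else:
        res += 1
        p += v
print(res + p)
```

v=11: odd, res = 0-11 = -11; p=1
v=8: not odd, res = (-11)+1 = -10; p=9
v=1: odd, res = (-10)-1 = -11; p=10
v=5: odd, res = (-11)-5 = -16; p=11
v=4: not odd, res = (-16)+1 = -15; p=15
v=8: not odd, res = (-15)+1 = -14; p=23
res+p = (-14)+23 = 9

9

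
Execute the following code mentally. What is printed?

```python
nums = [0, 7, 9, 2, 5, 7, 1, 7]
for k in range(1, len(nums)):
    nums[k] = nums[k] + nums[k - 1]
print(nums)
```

k=1: nums[1] = 7+0 = 7 → [0, 7, 9, 2, 5, 7, 1, 7]
k=2: nums[2] = 9+7 = 16 → [0, 7, 16, 2, 5, 7, 1, 7]
k=3: nums[3] = 2+16 = 18 → [0, 7, 16, 18, 5, 7, 1, 7]
k=4: nums[4] = 5+18 = 23 → [0, 7, 16, 18, 23, 7, 1, 7]
k=5: nums[5] = 7+23 = 30 → [0, 7, 16, 18, 23, 30, 1, 7]
k=6: nums[6] = 1+30 = 31 → [0, 7, 16, 18, 23, 30, 31, 7]
k=7: nums[7] = 7+31 = 38 → [0, 7, 16, 18, 23, 30, 31, 38]

[0, 7, 16, 18, 23, 30, 31, 38]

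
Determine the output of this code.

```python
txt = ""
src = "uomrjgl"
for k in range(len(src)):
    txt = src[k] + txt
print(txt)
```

lgjrmou

k=0: prepend 'u' → 'u'
k=1: prepend 'o' → 'ou'
k=2: prepend 'm' → 'mou'
k=3: prepend 'r' → 'rmou'
k=4: prepend 'j' → 'jrmou'
k=5: prepend 'g' → 'gjrmou'
k=6: prepend 'l' → 'lgjrmou'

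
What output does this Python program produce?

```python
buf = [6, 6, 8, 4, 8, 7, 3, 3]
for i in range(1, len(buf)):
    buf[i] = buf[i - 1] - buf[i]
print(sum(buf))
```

-124

i=1: buf[1] = 6-6 = 0 → [6, 0, 8, 4, 8, 7, 3, 3]
i=2: buf[2] = 0-8 = -8 → [6, 0, -8, 4, 8, 7, 3, 3]
i=3: buf[3] = (-8)-4 = -12 → [6, 0, -8, -12, 8, 7, 3, 3]
i=4: buf[4] = (-12)-8 = -20 → [6, 0, -8, -12, -20, 7, 3, 3]
i=5: buf[5] = (-20)-7 = -27 → [6, 0, -8, -12, -20, -27, 3, 3]
i=6: buf[6] = (-27)-3 = -30 → [6, 0, -8, -12, -20, -27, -30, 3]
i=7: buf[7] = (-30)-3 = -33 → [6, 0, -8, -12, -20, -27, -30, -33]
sum = -124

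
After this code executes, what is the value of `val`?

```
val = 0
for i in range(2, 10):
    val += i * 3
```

i=2: val = 0+2*3 = 6
i=3: val = 6+3*3 = 15
i=4: val = 15+4*3 = 27
i=5: val = 27+5*3 = 42
i=6: val = 42+6*3 = 60
i=7: val = 60+7*3 = 81
i=8: val = 81+8*3 = 105
i=9: val = 105+9*3 = 132

132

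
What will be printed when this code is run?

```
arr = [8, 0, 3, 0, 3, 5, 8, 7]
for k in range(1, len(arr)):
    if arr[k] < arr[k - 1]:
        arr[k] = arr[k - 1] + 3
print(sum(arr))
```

k=1: 0<8, arr[1] = 8+3 = 11 → [8, 11, 3, 0, 3, 5, 8, 7]
k=2: 3<11, arr[2] = 11+3 = 14 → [8, 11, 14, 0, 3, 5, 8, 7]
k=3: 0<14, arr[3] = 14+3 = 17 → [8, 11, 14, 17, 3, 5, 8, 7]
k=4: 3<17, arr[4] = 17+3 = 20 → [8, 11, 14, 17, 20, 5, 8, 7]
k=5: 5<20, arr[5] = 20+3 = 23 → [8, 11, 14, 17, 20, 23, 8, 7]
k=6: 8<23, arr[6] = 23+3 = 26 → [8, 11, 14, 17, 20, 23, 26, 7]
k=7: 7<26, arr[7] = 26+3 = 29 → [8, 11, 14, 17, 20, 23, 26, 29]
sum = 148

148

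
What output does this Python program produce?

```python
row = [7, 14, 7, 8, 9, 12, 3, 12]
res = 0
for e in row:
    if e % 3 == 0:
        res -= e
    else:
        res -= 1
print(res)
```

e=7: not %3==0, res = 0-1 = -1
e=14: not %3==0, res = (-1)-1 = -2
e=7: not %3==0, res = (-2)-1 = -3
e=8: not %3==0, res = (-3)-1 = -4
e=9: %3==0, res = (-4)-9 = -13
e=12: %3==0, res = (-13)-12 = -25
e=3: %3==0, res = (-25)-3 = -28
e=12: %3==0, res = (-28)-12 = -40

-40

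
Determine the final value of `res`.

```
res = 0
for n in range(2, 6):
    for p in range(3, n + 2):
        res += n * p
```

165

n=2,p=3: res = 0+6 = 6
n=3,p=3: res = 6+9 = 15
n=3,p=4: res = 15+12 = 27
n=4,p=3: res = 27+12 = 39
n=4,p=4: res = 39+16 = 55
n=4,p=5: res = 55+20 = 75
n=5,p=3: res = 75+15 = 90
n=5,p=4: res = 90+20 = 110
n=5,p=5: res = 110+25 = 135
n=5,p=6: res = 135+30 = 165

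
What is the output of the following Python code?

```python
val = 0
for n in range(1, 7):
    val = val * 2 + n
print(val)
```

n=1: val = 0*2+1 = 1
n=2: val = 1*2+2 = 4
n=3: val = 4*2+3 = 11
n=4: val = 11*2+4 = 26
n=5: val = 26*2+5 = 57
n=6: val = 57*2+6 = 120

120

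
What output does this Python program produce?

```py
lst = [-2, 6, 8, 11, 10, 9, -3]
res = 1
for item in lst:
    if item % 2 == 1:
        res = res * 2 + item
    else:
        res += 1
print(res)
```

item=-2: not odd, res = 1+1 = 2
item=6: not odd, res = 2+1 = 3
item=8: not odd, res = 3+1 = 4
item=11: odd, res = 4*2+11 = 19
item=10: not odd, res = 19+1 = 20
item=9: odd, res = 20*2+9 = 49
item=-3: odd, res = 49*2+(-3) = 95

95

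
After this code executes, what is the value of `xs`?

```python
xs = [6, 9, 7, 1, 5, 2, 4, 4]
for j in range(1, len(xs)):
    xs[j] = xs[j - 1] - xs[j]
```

j=1: xs[1] = 6-9 = -3 → [6, -3, 7, 1, 5, 2, 4, 4]
j=2: xs[2] = (-3)-7 = -10 → [6, -3, -10, 1, 5, 2, 4, 4]
j=3: xs[3] = (-10)-1 = -11 → [6, -3, -10, -11, 5, 2, 4, 4]
j=4: xs[4] = (-11)-5 = -16 → [6, -3, -10, -11, -16, 2, 4, 4]
j=5: xs[5] = (-16)-2 = -18 → [6, -3, -10, -11, -16, -18, 4, 4]
j=6: xs[6] = (-18)-4 = -22 → [6, -3, -10, -11, -16, -18, -22, 4]
j=7: xs[7] = (-22)-4 = -26 → [6, -3, -10, -11, -16, -18, -22, -26]

[6, -3, -10, -11, -16, -18, -22, -26]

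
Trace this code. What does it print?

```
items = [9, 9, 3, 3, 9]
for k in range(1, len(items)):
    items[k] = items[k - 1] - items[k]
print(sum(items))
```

-15

k=1: items[1] = 9-9 = 0 → [9, 0, 3, 3, 9]
k=2: items[2] = 0-3 = -3 → [9, 0, -3, 3, 9]
k=3: items[3] = (-3)-3 = -6 → [9, 0, -3, -6, 9]
k=4: items[4] = (-6)-9 = -15 → [9, 0, -3, -6, -15]
sum = -15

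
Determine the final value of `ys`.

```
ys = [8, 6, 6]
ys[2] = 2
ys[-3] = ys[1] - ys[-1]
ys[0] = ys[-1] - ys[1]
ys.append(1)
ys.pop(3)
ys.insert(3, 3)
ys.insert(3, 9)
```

[-4, 6, 2, 9, 3]

ys[2] = 2 → [8, 6, 2]
ys[-3] = ys[1]-ys[-1] = 6-2 = 4 → [4, 6, 2]
ys[0] = ys[-1]-ys[1] = 2-6 = -4 → [-4, 6, 2]
append 1 → [-4, 6, 2, 1]
pop(3) removes 1 → [-4, 6, 2]
insert 3 at 3 → [-4, 6, 2, 3]
insert 9 at 3 → [-4, 6, 2, 9, 3]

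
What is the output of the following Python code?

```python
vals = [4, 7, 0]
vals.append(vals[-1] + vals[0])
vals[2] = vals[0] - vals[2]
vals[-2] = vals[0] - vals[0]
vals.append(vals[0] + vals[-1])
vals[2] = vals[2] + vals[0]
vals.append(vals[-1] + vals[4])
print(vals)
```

[4, 7, 4, 4, 8, 16]

append vals[-1]+vals[0] = 0+4 = 4 → [4, 7, 0, 4]
vals[2] = vals[0]-vals[2] = 4-0 = 4 → [4, 7, 4, 4]
vals[-2] = vals[0]-vals[0] = 4-4 = 0 → [4, 7, 0, 4]
append vals[0]+vals[-1] = 4+4 = 8 → [4, 7, 0, 4, 8]
vals[2] = vals[2]+vals[0] = 0+4 = 4 → [4, 7, 4, 4, 8]
append vals[-1]+vals[4] = 8+8 = 16 → [4, 7, 4, 4, 8, 16]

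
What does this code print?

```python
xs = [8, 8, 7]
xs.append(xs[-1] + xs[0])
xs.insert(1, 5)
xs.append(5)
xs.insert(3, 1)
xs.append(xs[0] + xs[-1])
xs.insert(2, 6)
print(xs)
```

[8, 5, 6, 8, 1, 7, 15, 5, 13]

append xs[-1]+xs[0] = 7+8 = 15 → [8, 8, 7, 15]
insert 5 at 1 → [8, 5, 8, 7, 15]
append 5 → [8, 5, 8, 7, 15, 5]
insert 1 at 3 → [8, 5, 8, 1, 7, 15, 5]
append xs[0]+xs[-1] = 8+5 = 13 → [8, 5, 8, 1, 7, 15, 5, 13]
insert 6 at 2 → [8, 5, 6, 8, 1, 7, 15, 5, 13]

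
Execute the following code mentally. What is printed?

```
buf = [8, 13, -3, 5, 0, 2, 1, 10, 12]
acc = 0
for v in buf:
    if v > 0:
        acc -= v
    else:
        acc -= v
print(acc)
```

-48

v=8: >0, acc = 0-8 = -8
v=13: >0, acc = (-8)-13 = -21
v=-3: not >0, acc = (-21)-(-3) = -18
v=5: >0, acc = (-18)-5 = -23
v=0: not >0, acc = (-23)-0 = -23
v=2: >0, acc = (-23)-2 = -25
v=1: >0, acc = (-25)-1 = -26
v=10: >0, acc = (-26)-10 = -36
v=12: >0, acc = (-36)-12 = -48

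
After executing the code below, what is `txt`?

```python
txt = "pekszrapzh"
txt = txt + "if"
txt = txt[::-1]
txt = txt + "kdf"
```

+ 'if' → 'pekszrapzhif'
reverse → 'fihzparzskep'
+ 'kdf' → 'fihzparzskepkdf'

'fihzparzskepkdf'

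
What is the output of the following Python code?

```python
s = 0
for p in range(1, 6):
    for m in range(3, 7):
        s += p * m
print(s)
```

270

p=1,m=3: s = 0+3 = 3
p=1,m=4: s = 3+4 = 7
p=1,m=5: s = 7+5 = 12
p=1,m=6: s = 12+6 = 18
p=2,m=3: s = 18+6 = 24
p=2,m=4: s = 24+8 = 32
p=2,m=5: s = 32+10 = 42
p=2,m=6: s = 42+12 = 54
p=3,m=3: s = 54+9 = 63
p=3,m=4: s = 63+12 = 75
p=3,m=5: s = 75+15 = 90
p=3,m=6: s = 90+18 = 108
p=4,m=3: s = 108+12 = 120
p=4,m=4: s = 120+16 = 136
p=4,m=5: s = 136+20 = 156
p=4,m=6: s = 156+24 = 180
p=5,m=3: s = 180+15 = 195
p=5,m=4: s = 195+20 = 215
p=5,m=5: s = 215+25 = 240
p=5,m=6: s = 240+30 = 270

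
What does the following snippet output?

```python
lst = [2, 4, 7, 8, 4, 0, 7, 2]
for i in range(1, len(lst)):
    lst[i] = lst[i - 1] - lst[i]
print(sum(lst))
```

i=1: lst[1] = 2-4 = -2 → [2, -2, 7, 8, 4, 0, 7, 2]
i=2: lst[2] = (-2)-7 = -9 → [2, -2, -9, 8, 4, 0, 7, 2]
i=3: lst[3] = (-9)-8 = -17 → [2, -2, -9, -17, 4, 0, 7, 2]
i=4: lst[4] = (-17)-4 = -21 → [2, -2, -9, -17, -21, 0, 7, 2]
i=5: lst[5] = (-21)-0 = -21 → [2, -2, -9, -17, -21, -21, 7, 2]
i=6: lst[6] = (-21)-7 = -28 → [2, -2, -9, -17, -21, -21, -28, 2]
i=7: lst[7] = (-28)-2 = -30 → [2, -2, -9, -17, -21, -21, -28, -30]
sum = -126

-126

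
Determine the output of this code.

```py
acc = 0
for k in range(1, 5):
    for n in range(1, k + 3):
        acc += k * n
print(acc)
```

k=1,n=1: acc = 0+1 = 1
k=1,n=2: acc = 1+2 = 3
k=1,n=3: acc = 3+3 = 6
k=2,n=1: acc = 6+2 = 8
k=2,n=2: acc = 8+4 = 12
k=2,n=3: acc = 12+6 = 18
k=2,n=4: acc = 18+8 = 26
k=3,n=1: acc = 26+3 = 29
k=3,n=2: acc = 29+6 = 35
k=3,n=3: acc = 35+9 = 44
k=3,n=4: acc = 44+12 = 56
k=3,n=5: acc = 56+15 = 71
k=4,n=1: acc = 71+4 = 75
k=4,n=2: acc = 75+8 = 83
k=4,n=3: acc = 83+12 = 95
k=4,n=4: acc = 95+16 = 111
k=4,n=5: acc = 111+20 = 131
k=4,n=6: acc = 131+24 = 155

155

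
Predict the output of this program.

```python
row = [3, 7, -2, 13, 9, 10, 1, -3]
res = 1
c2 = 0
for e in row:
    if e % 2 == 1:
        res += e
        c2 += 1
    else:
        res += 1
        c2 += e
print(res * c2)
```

462

e=3: odd, res = 1+3 = 4; c2=1
e=7: odd, res = 4+7 = 11; c2=2
e=-2: not odd, res = 11+1 = 12; c2=0
e=13: odd, res = 12+13 = 25; c2=1
e=9: odd, res = 25+9 = 34; c2=2
e=10: not odd, res = 34+1 = 35; c2=12
e=1: odd, res = 35+1 = 36; c2=13
e=-3: odd, res = 36+(-3) = 33; c2=14
res*c2 = 33*14 = 462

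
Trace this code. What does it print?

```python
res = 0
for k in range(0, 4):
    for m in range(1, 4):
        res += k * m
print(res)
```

36

k=0,m=1: res = 0+0 = 0
k=0,m=2: res = 0+0 = 0
k=0,m=3: res = 0+0 = 0
k=1,m=1: res = 0+1 = 1
k=1,m=2: res = 1+2 = 3
k=1,m=3: res = 3+3 = 6
k=2,m=1: res = 6+2 = 8
k=2,m=2: res = 8+4 = 12
k=2,m=3: res = 12+6 = 18
k=3,m=1: res = 18+3 = 21
k=3,m=2: res = 21+6 = 27
k=3,m=3: res = 27+9 = 36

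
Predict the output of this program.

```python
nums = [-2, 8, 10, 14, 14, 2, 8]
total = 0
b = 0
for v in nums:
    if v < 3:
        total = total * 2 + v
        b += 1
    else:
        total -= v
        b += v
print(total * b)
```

v=-2: <3, total = 0*2+(-2) = -2; b=1
v=8: not <3, total = (-2)-8 = -10; b=9
v=10: not <3, total = (-10)-10 = -20; b=19
v=14: not <3, total = (-20)-14 = -34; b=33
v=14: not <3, total = (-34)-14 = -48; b=47
v=2: <3, total = (-48)*2+2 = -94; b=48
v=8: not <3, total = (-94)-8 = -102; b=56
total*b = (-102)*56 = -5712

-5712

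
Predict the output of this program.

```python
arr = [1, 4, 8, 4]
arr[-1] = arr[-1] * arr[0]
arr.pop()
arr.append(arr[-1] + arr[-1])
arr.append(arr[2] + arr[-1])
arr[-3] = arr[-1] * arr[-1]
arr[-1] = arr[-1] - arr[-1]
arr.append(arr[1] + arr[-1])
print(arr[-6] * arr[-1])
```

4

arr[-1] = arr[-1]*arr[0] = 4*1 = 4 → [1, 4, 8, 4]
pop() removes 4 → [1, 4, 8]
append arr[-1]+arr[-1] = 8+8 = 16 → [1, 4, 8, 16]
append arr[2]+arr[-1] = 8+16 = 24 → [1, 4, 8, 16, 24]
arr[-3] = arr[-1]*arr[-1] = 24*24 = 576 → [1, 4, 576, 16, 24]
arr[-1] = arr[-1]-arr[-1] = 24-24 = 0 → [1, 4, 576, 16, 0]
append arr[1]+arr[-1] = 4+0 = 4 → [1, 4, 576, 16, 0, 4]
arr[-6]*arr[-1] = 1*4 = 4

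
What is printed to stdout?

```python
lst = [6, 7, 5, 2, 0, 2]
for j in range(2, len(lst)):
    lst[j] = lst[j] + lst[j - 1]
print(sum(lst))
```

69

j=2: lst[2] = 5+7 = 12 → [6, 7, 12, 2, 0, 2]
j=3: lst[3] = 2+12 = 14 → [6, 7, 12, 14, 0, 2]
j=4: lst[4] = 0+14 = 14 → [6, 7, 12, 14, 14, 2]
j=5: lst[5] = 2+14 = 16 → [6, 7, 12, 14, 14, 16]
sum = 69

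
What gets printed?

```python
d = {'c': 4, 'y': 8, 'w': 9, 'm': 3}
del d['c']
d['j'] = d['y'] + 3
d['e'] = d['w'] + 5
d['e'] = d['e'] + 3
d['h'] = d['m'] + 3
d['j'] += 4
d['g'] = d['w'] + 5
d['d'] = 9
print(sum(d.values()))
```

81

del 'c' → {'y': 8, 'w': 9, 'm': 3}
d['j'] = d['y']+3 = 11 → {'y': 8, 'w': 9, 'm': 3, 'j': 11}
d['e'] = d['w']+5 = 14 → {'y': 8, 'w': 9, 'm': 3, 'j': 11, 'e': 14}
d['e'] = d['e']+3 = 17 → {'y': 8, 'w': 9, 'm': 3, 'j': 11, 'e': 17}
d['h'] = d['m']+3 = 6 → {'y': 8, 'w': 9, 'm': 3, 'j': 11, 'e': 17, 'h': 6}
d['j'] = 11+4 = 15 → {'y': 8, 'w': 9, 'm': 3, 'j': 15, 'e': 17, 'h': 6}
d['g'] = d['w']+5 = 14 → {'y': 8, 'w': 9, 'm': 3, 'j': 15, 'e': 17, 'h': 6, 'g': 14}
d['d'] = 9 → {'y': 8, 'w': 9, 'm': 3, 'j': 15, 'e': 17, 'h': 6, 'g': 14, 'd': 9}
sum of values = 81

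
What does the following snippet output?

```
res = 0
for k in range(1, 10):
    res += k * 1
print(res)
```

45

k=1: res = 0+1*1 = 1
k=2: res = 1+2*1 = 3
k=3: res = 3+3*1 = 6
k=4: res = 6+4*1 = 10
k=5: res = 10+5*1 = 15
k=6: res = 15+6*1 = 21
k=7: res = 21+7*1 = 28
k=8: res = 28+8*1 = 36
k=9: res = 36+9*1 = 45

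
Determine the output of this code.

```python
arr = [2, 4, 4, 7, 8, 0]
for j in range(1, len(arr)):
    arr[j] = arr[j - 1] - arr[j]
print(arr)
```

[2, -2, -6, -13, -21, -21]

j=1: arr[1] = 2-4 = -2 → [2, -2, 4, 7, 8, 0]
j=2: arr[2] = (-2)-4 = -6 → [2, -2, -6, 7, 8, 0]
j=3: arr[3] = (-6)-7 = -13 → [2, -2, -6, -13, 8, 0]
j=4: arr[4] = (-13)-8 = -21 → [2, -2, -6, -13, -21, 0]
j=5: arr[5] = (-21)-0 = -21 → [2, -2, -6, -13, -21, -21]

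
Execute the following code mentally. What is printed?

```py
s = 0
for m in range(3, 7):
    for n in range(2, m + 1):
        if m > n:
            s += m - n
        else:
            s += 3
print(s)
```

32

m=3,n=2: 3>2, s = 0+1 = 1
m=3,n=3: not 3>3, s = 1+3 = 4
m=4,n=2: 4>2, s = 4+2 = 6
m=4,n=3: 4>3, s = 6+1 = 7
m=4,n=4: not 4>4, s = 7+3 = 10
m=5,n=2: 5>2, s = 10+3 = 13
m=5,n=3: 5>3, s = 13+2 = 15
m=5,n=4: 5>4, s = 15+1 = 16
m=5,n=5: not 5>5, s = 16+3 = 19
m=6,n=2: 6>2, s = 19+4 = 23
m=6,n=3: 6>3, s = 23+3 = 26
m=6,n=4: 6>4, s = 26+2 = 28
m=6,n=5: 6>5, s = 28+1 = 29
m=6,n=6: not 6>6, s = 29+3 = 32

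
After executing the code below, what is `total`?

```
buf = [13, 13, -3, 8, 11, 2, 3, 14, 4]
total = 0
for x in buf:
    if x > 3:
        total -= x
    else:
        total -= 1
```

x=13: >3, total = 0-13 = -13
x=13: >3, total = (-13)-13 = -26
x=-3: not >3, total = (-26)-1 = -27
x=8: >3, total = (-27)-8 = -35
x=11: >3, total = (-35)-11 = -46
x=2: not >3, total = (-46)-1 = -47
x=3: not >3, total = (-47)-1 = -48
x=14: >3, total = (-48)-14 = -62
x=4: >3, total = (-62)-4 = -66

-66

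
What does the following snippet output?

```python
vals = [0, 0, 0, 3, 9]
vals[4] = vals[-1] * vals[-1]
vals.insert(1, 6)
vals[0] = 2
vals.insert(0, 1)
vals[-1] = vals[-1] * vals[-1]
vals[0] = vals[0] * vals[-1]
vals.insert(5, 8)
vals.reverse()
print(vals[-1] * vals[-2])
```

vals[4] = vals[-1]*vals[-1] = 9*9 = 81 → [0, 0, 0, 3, 81]
insert 6 at 1 → [0, 6, 0, 0, 3, 81]
vals[0] = 2 → [2, 6, 0, 0, 3, 81]
insert 1 at 0 → [1, 2, 6, 0, 0, 3, 81]
vals[-1] = vals[-1]*vals[-1] = 81*81 = 6561 → [1, 2, 6, 0, 0, 3, 6561]
vals[0] = vals[0]*vals[-1] = 1*6561 = 6561 → [6561, 2, 6, 0, 0, 3, 6561]
insert 8 at 5 → [6561, 2, 6, 0, 0, 8, 3, 6561]
reverse → [6561, 3, 8, 0, 0, 6, 2, 6561]
vals[-1]*vals[-2] = 6561*2 = 13122

13122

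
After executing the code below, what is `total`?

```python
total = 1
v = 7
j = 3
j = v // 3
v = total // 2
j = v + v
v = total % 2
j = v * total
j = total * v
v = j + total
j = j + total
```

j = 7//3 = 2
v = 1//2 = 0
j = 0+0 = 0
v = 1%2 = 1
j = 1*1 = 1
j = 1*1 = 1
v = 1+1 = 2
j = 1+1 = 2

1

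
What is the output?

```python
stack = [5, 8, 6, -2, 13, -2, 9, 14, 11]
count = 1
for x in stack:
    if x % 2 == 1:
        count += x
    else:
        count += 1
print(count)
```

x=5: odd, count = 1+5 = 6
x=8: not odd, count = 6+1 = 7
x=6: not odd, count = 7+1 = 8
x=-2: not odd, count = 8+1 = 9
x=13: odd, count = 9+13 = 22
x=-2: not odd, count = 22+1 = 23
x=9: odd, count = 23+9 = 32
x=14: not odd, count = 32+1 = 33
x=11: odd, count = 33+11 = 44

44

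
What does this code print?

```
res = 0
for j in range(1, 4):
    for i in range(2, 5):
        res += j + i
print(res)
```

45

j=1,i=2: res = 0+3 = 3
j=1,i=3: res = 3+4 = 7
j=1,i=4: res = 7+5 = 12
j=2,i=2: res = 12+4 = 16
j=2,i=3: res = 16+5 = 21
j=2,i=4: res = 21+6 = 27
j=3,i=2: res = 27+5 = 32
j=3,i=3: res = 32+6 = 38
j=3,i=4: res = 38+7 = 45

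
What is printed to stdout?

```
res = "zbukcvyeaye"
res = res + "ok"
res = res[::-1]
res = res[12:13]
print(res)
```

z

+ 'ok' → 'zbukcvyeayeok'
reverse → 'koeyaeyvckubz'
slice [12:13] → 'z'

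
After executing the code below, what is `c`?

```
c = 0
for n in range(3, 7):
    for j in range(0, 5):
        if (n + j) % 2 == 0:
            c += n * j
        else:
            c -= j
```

72

n=3,j=0: odd sum, c = 0-0 = 0
n=3,j=1: even sum, c = 0+3 = 3
n=3,j=2: odd sum, c = 3-2 = 1
n=3,j=3: even sum, c = 1+9 = 10
n=3,j=4: odd sum, c = 10-4 = 6
n=4,j=0: even sum, c = 6+0 = 6
n=4,j=1: odd sum, c = 6-1 = 5
n=4,j=2: even sum, c = 5+8 = 13
n=4,j=3: odd sum, c = 13-3 = 10
n=4,j=4: even sum, c = 10+16 = 26
n=5,j=0: odd sum, c = 26-0 = 26
n=5,j=1: even sum, c = 26+5 = 31
n=5,j=2: odd sum, c = 31-2 = 29
n=5,j=3: even sum, c = 29+15 = 44
n=5,j=4: odd sum, c = 44-4 = 40
n=6,j=0: even sum, c = 40+0 = 40
n=6,j=1: odd sum, c = 40-1 = 39
n=6,j=2: even sum, c = 39+12 = 51
n=6,j=3: odd sum, c = 51-3 = 48
n=6,j=4: even sum, c = 48+24 = 72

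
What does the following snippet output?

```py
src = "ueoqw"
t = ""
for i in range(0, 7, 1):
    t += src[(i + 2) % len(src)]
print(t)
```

i=0: add src[2]='o' → 'o'
i=1: add src[3]='q' → 'oq'
i=2: add src[4]='w' → 'oqw'
i=3: add src[0]='u' → 'oqwu'
i=4: add src[1]='e' → 'oqwue'
i=5: add src[2]='o' → 'oqwueo'
i=6: add src[3]='q' → 'oqwueoq'

oqwueoq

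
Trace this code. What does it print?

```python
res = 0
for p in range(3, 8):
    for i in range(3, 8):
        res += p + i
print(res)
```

250

p=3,i=3: res = 0+6 = 6
p=3,i=4: res = 6+7 = 13
p=3,i=5: res = 13+8 = 21
p=3,i=6: res = 21+9 = 30
p=3,i=7: res = 30+10 = 40
p=4,i=3: res = 40+7 = 47
p=4,i=4: res = 47+8 = 55
p=4,i=5: res = 55+9 = 64
p=4,i=6: res = 64+10 = 74
p=4,i=7: res = 74+11 = 85
p=5,i=3: res = 85+8 = 93
p=5,i=4: res = 93+9 = 102
p=5,i=5: res = 102+10 = 112
p=5,i=6: res = 112+11 = 123
p=5,i=7: res = 123+12 = 135
p=6,i=3: res = 135+9 = 144
p=6,i=4: res = 144+10 = 154
p=6,i=5: res = 154+11 = 165
p=6,i=6: res = 165+12 = 177
p=6,i=7: res = 177+13 = 190
p=7,i=3: res = 190+10 = 200
p=7,i=4: res = 200+11 = 211
p=7,i=5: res = 211+12 = 223
p=7,i=6: res = 223+13 = 236
p=7,i=7: res = 236+14 = 250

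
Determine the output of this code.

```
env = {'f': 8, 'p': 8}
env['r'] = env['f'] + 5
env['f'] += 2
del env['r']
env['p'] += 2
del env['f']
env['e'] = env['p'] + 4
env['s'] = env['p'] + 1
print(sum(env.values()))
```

35

env['r'] = env['f']+5 = 13 → {'f': 8, 'p': 8, 'r': 13}
env['f'] = 8+2 = 10 → {'f': 10, 'p': 8, 'r': 13}
del 'r' → {'f': 10, 'p': 8}
env['p'] = 8+2 = 10 → {'f': 10, 'p': 10}
del 'f' → {'p': 10}
env['e'] = env['p']+4 = 14 → {'p': 10, 'e': 14}
env['s'] = env['p']+1 = 11 → {'p': 10, 'e': 14, 's': 11}
sum of values = 35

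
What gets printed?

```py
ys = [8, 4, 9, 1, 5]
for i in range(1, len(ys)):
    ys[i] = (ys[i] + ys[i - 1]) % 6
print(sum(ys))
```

18

i=1: ys[1] = (4+8)%6 = 0 → [8, 0, 9, 1, 5]
i=2: ys[2] = (9+0)%6 = 3 → [8, 0, 3, 1, 5]
i=3: ys[3] = (1+3)%6 = 4 → [8, 0, 3, 4, 5]
i=4: ys[4] = (5+4)%6 = 3 → [8, 0, 3, 4, 3]
sum = 18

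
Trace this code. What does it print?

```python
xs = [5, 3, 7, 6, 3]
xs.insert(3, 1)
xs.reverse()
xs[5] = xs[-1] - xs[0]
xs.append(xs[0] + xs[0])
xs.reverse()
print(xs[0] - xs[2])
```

3

insert 1 at 3 → [5, 3, 7, 1, 6, 3]
reverse → [3, 6, 1, 7, 3, 5]
xs[5] = xs[-1]-xs[0] = 5-3 = 2 → [3, 6, 1, 7, 3, 2]
append xs[0]+xs[0] = 3+3 = 6 → [3, 6, 1, 7, 3, 2, 6]
reverse → [6, 2, 3, 7, 1, 6, 3]
xs[0]-xs[2] = 6-3 = 3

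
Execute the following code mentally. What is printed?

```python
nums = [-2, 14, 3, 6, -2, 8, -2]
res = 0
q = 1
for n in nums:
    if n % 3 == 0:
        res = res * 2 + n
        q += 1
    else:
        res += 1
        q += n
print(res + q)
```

42

n=-2: not %3==0, res = 0+1 = 1; q=-1
n=14: not %3==0, res = 1+1 = 2; q=13
n=3: %3==0, res = 2*2+3 = 7; q=14
n=6: %3==0, res = 7*2+6 = 20; q=15
n=-2: not %3==0, res = 20+1 = 21; q=13
n=8: not %3==0, res = 21+1 = 22; q=21
n=-2: not %3==0, res = 22+1 = 23; q=19
res+q = 23+19 = 42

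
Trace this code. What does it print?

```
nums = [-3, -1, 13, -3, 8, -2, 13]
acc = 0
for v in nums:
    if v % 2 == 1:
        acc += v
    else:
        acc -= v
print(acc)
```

13

v=-3: odd, acc = 0+(-3) = -3
v=-1: odd, acc = (-3)+(-1) = -4
v=13: odd, acc = (-4)+13 = 9
v=-3: odd, acc = 9+(-3) = 6
v=8: not odd, acc = 6-8 = -2
v=-2: not odd, acc = (-2)-(-2) = 0
v=13: odd, acc = 0+13 = 13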